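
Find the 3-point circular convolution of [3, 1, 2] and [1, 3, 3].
Use y[k] = Σ_j a[j]·b[(k-j) mod 3]. y[0] = 3×1 + 1×3 + 2×3 = 12; y[1] = 3×3 + 1×1 + 2×3 = 16; y[2] = 3×3 + 1×3 + 2×1 = 14. Result: [12, 16, 14]

[12, 16, 14]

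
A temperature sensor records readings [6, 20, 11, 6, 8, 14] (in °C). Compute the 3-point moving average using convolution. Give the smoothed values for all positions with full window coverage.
3-point moving average kernel = [1, 1, 1]. Apply in 'valid' mode (full window coverage): avg[0] = (6 + 20 + 11) / 3 = 12.33; avg[1] = (20 + 11 + 6) / 3 = 12.33; avg[2] = (11 + 6 + 8) / 3 = 8.33; avg[3] = (6 + 8 + 14) / 3 = 9.33. Smoothed values: [12.33, 12.33, 8.33, 9.33]

[12.33, 12.33, 8.33, 9.33]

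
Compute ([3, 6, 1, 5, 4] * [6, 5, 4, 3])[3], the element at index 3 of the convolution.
Use y[k] = Σ_i a[i]·b[k-i] at k=3. y[3] = 3×3 + 6×4 + 1×5 + 5×6 = 68

68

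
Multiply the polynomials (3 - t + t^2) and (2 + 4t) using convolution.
Ascending coefficients: a = [3, -1, 1], b = [2, 4]. c[0] = 3×2 = 6; c[1] = 3×4 + -1×2 = 10; c[2] = -1×4 + 1×2 = -2; c[3] = 1×4 = 4. Result coefficients: [6, 10, -2, 4] → 6 + 10t - 2t^2 + 4t^3

6 + 10t - 2t^2 + 4t^3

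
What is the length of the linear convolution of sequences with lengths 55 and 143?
Linear/full convolution length: m + n - 1 = 55 + 143 - 1 = 197

197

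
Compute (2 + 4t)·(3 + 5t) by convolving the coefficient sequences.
Ascending coefficients: a = [2, 4], b = [3, 5]. c[0] = 2×3 = 6; c[1] = 2×5 + 4×3 = 22; c[2] = 4×5 = 20. Result coefficients: [6, 22, 20] → 6 + 22t + 20t^2

6 + 22t + 20t^2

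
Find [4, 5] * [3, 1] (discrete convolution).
y[0] = 4×3 = 12; y[1] = 4×1 + 5×3 = 19; y[2] = 5×1 = 5

[12, 19, 5]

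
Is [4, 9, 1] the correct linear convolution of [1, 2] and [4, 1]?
Recompute linear convolution of [1, 2] and [4, 1]: y[0] = 1×4 = 4; y[1] = 1×1 + 2×4 = 9; y[2] = 2×1 = 2 → [4, 9, 2]. Compare to given [4, 9, 1]: they differ at index 2: given 1, correct 2, so answer: No

No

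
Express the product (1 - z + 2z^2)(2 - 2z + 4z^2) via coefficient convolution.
Ascending coefficients: a = [1, -1, 2], b = [2, -2, 4]. c[0] = 1×2 = 2; c[1] = 1×-2 + -1×2 = -4; c[2] = 1×4 + -1×-2 + 2×2 = 10; c[3] = -1×4 + 2×-2 = -8; c[4] = 2×4 = 8. Result coefficients: [2, -4, 10, -8, 8] → 2 - 4z + 10z^2 - 8z^3 + 8z^4

2 - 4z + 10z^2 - 8z^3 + 8z^4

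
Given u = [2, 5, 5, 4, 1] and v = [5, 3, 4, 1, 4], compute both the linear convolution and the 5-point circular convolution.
Linear: y_lin[0] = 2×5 = 10; y_lin[1] = 2×3 + 5×5 = 31; y_lin[2] = 2×4 + 5×3 + 5×5 = 48; y_lin[3] = 2×1 + 5×4 + 5×3 + 4×5 = 57; y_lin[4] = 2×4 + 5×1 + 5×4 + 4×3 + 1×5 = 50; y_lin[5] = 5×4 + 5×1 + 4×4 + 1×3 = 44; y_lin[6] = 5×4 + 4×1 + 1×4 = 28; y_lin[7] = 4×4 + 1×1 = 17; y_lin[8] = 1×4 = 4 → [10, 31, 48, 57, 50, 44, 28, 17, 4]. Circular (length 5): y[0] = 2×5 + 5×4 + 5×1 + 4×4 + 1×3 = 54; y[1] = 2×3 + 5×5 + 5×4 + 4×1 + 1×4 = 59; y[2] = 2×4 + 5×3 + 5×5 + 4×4 + 1×1 = 65; y[3] = 2×1 + 5×4 + 5×3 + 4×5 + 1×4 = 61; y[4] = 2×4 + 5×1 + 5×4 + 4×3 + 1×5 = 50 → [54, 59, 65, 61, 50]

Linear: [10, 31, 48, 57, 50, 44, 28, 17, 4], Circular: [54, 59, 65, 61, 50]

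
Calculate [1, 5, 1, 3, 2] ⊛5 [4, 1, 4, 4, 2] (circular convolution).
Use y[k] = Σ_j f[j]·g[(k-j) mod 5]. y[0] = 1×4 + 5×2 + 1×4 + 3×4 + 2×1 = 32; y[1] = 1×1 + 5×4 + 1×2 + 3×4 + 2×4 = 43; y[2] = 1×4 + 5×1 + 1×4 + 3×2 + 2×4 = 27; y[3] = 1×4 + 5×4 + 1×1 + 3×4 + 2×2 = 41; y[4] = 1×2 + 5×4 + 1×4 + 3×1 + 2×4 = 37. Result: [32, 43, 27, 41, 37]

[32, 43, 27, 41, 37]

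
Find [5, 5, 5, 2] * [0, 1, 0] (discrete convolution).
y[0] = 5×0 = 0; y[1] = 5×1 + 5×0 = 5; y[2] = 5×0 + 5×1 + 5×0 = 5; y[3] = 5×0 + 5×1 + 2×0 = 5; y[4] = 5×0 + 2×1 = 2; y[5] = 2×0 = 0

[0, 5, 5, 5, 2, 0]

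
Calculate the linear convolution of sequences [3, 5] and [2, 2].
y[0] = 3×2 = 6; y[1] = 3×2 + 5×2 = 16; y[2] = 5×2 = 10

[6, 16, 10]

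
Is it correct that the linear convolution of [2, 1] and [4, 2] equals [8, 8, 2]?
Recompute linear convolution of [2, 1] and [4, 2]: y[0] = 2×4 = 8; y[1] = 2×2 + 1×4 = 8; y[2] = 1×2 = 2 → [8, 8, 2]. Given [8, 8, 2] matches, so answer: Yes

Yes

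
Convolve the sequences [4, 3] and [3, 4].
y[0] = 4×3 = 12; y[1] = 4×4 + 3×3 = 25; y[2] = 3×4 = 12

[12, 25, 12]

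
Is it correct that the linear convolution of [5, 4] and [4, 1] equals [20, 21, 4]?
Recompute linear convolution of [5, 4] and [4, 1]: y[0] = 5×4 = 20; y[1] = 5×1 + 4×4 = 21; y[2] = 4×1 = 4 → [20, 21, 4]. Given [20, 21, 4] matches, so answer: Yes

Yes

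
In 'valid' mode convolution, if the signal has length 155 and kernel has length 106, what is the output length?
'Valid' mode counts only positions where the kernel fully overlaps the signal: m - n + 1 = 155 - 106 + 1 = 50

50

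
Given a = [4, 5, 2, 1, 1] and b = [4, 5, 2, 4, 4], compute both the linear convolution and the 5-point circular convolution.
Linear: y_lin[0] = 4×4 = 16; y_lin[1] = 4×5 + 5×4 = 40; y_lin[2] = 4×2 + 5×5 + 2×4 = 41; y_lin[3] = 4×4 + 5×2 + 2×5 + 1×4 = 40; y_lin[4] = 4×4 + 5×4 + 2×2 + 1×5 + 1×4 = 49; y_lin[5] = 5×4 + 2×4 + 1×2 + 1×5 = 35; y_lin[6] = 2×4 + 1×4 + 1×2 = 14; y_lin[7] = 1×4 + 1×4 = 8; y_lin[8] = 1×4 = 4 → [16, 40, 41, 40, 49, 35, 14, 8, 4]. Circular (length 5): y[0] = 4×4 + 5×4 + 2×4 + 1×2 + 1×5 = 51; y[1] = 4×5 + 5×4 + 2×4 + 1×4 + 1×2 = 54; y[2] = 4×2 + 5×5 + 2×4 + 1×4 + 1×4 = 49; y[3] = 4×4 + 5×2 + 2×5 + 1×4 + 1×4 = 44; y[4] = 4×4 + 5×4 + 2×2 + 1×5 + 1×4 = 49 → [51, 54, 49, 44, 49]

Linear: [16, 40, 41, 40, 49, 35, 14, 8, 4], Circular: [51, 54, 49, 44, 49]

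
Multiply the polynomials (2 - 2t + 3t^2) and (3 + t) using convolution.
Ascending coefficients: a = [2, -2, 3], b = [3, 1]. c[0] = 2×3 = 6; c[1] = 2×1 + -2×3 = -4; c[2] = -2×1 + 3×3 = 7; c[3] = 3×1 = 3. Result coefficients: [6, -4, 7, 3] → 6 - 4t + 7t^2 + 3t^3

6 - 4t + 7t^2 + 3t^3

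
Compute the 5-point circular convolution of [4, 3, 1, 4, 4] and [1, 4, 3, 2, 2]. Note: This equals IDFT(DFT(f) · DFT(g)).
Either evaluate y[k] = Σ_j f[j]·g[(k-j) mod 5] directly, or use IDFT(DFT(f) · DFT(g)). y[0] = 4×1 + 3×2 + 1×2 + 4×3 + 4×4 = 40; y[1] = 4×4 + 3×1 + 1×2 + 4×2 + 4×3 = 41; y[2] = 4×3 + 3×4 + 1×1 + 4×2 + 4×2 = 41; y[3] = 4×2 + 3×3 + 1×4 + 4×1 + 4×2 = 33; y[4] = 4×2 + 3×2 + 1×3 + 4×4 + 4×1 = 37. Result: [40, 41, 41, 33, 37]

[40, 41, 41, 33, 37]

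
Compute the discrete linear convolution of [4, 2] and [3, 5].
y[0] = 4×3 = 12; y[1] = 4×5 + 2×3 = 26; y[2] = 2×5 = 10

[12, 26, 10]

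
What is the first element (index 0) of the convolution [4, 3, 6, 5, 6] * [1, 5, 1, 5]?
Use y[k] = Σ_i a[i]·b[k-i] at k=0. y[0] = 4×1 = 4

4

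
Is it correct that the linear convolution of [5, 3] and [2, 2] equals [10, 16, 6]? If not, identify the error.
Recompute linear convolution of [5, 3] and [2, 2]: y[0] = 5×2 = 10; y[1] = 5×2 + 3×2 = 16; y[2] = 3×2 = 6 → [10, 16, 6]. Given [10, 16, 6] matches, so answer: Yes

Yes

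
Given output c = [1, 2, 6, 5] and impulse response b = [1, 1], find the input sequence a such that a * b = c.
Deconvolve c=[1, 2, 6, 5] by b=[1, 1]. Since b[0]=1, solve forward: a[0] = c[0] / 1 = 1; a[1] = (c[1] - 1×1) / 1 = 1; a[2] = (c[2] - 1×1) / 1 = 5. So a = [1, 1, 5]. Check by forward convolution: c[0] = 1×1 = 1; c[1] = 1×1 + 1×1 = 2; c[2] = 1×1 + 5×1 = 6; c[3] = 5×1 = 5

[1, 1, 5]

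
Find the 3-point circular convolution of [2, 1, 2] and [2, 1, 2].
Use y[k] = Σ_j s[j]·t[(k-j) mod 3]. y[0] = 2×2 + 1×2 + 2×1 = 8; y[1] = 2×1 + 1×2 + 2×2 = 8; y[2] = 2×2 + 1×1 + 2×2 = 9. Result: [8, 8, 9]

[8, 8, 9]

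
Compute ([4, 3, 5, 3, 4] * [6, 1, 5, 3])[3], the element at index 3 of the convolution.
Use y[k] = Σ_i a[i]·b[k-i] at k=3. y[3] = 4×3 + 3×5 + 5×1 + 3×6 = 50

50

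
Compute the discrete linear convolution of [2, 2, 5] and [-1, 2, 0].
y[0] = 2×-1 = -2; y[1] = 2×2 + 2×-1 = 2; y[2] = 2×0 + 2×2 + 5×-1 = -1; y[3] = 2×0 + 5×2 = 10; y[4] = 5×0 = 0

[-2, 2, -1, 10, 0]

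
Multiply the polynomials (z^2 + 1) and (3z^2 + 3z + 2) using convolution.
Ascending coefficients: a = [1, 0, 1], b = [2, 3, 3]. c[0] = 1×2 = 2; c[1] = 1×3 + 0×2 = 3; c[2] = 1×3 + 0×3 + 1×2 = 5; c[3] = 0×3 + 1×3 = 3; c[4] = 1×3 = 3. Result coefficients: [2, 3, 5, 3, 3] → 3z^4 + 3z^3 + 5z^2 + 3z + 2

3z^4 + 3z^3 + 5z^2 + 3z + 2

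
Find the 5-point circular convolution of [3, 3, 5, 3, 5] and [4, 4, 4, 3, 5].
Use y[k] = Σ_j u[j]·v[(k-j) mod 5]. y[0] = 3×4 + 3×5 + 5×3 + 3×4 + 5×4 = 74; y[1] = 3×4 + 3×4 + 5×5 + 3×3 + 5×4 = 78; y[2] = 3×4 + 3×4 + 5×4 + 3×5 + 5×3 = 74; y[3] = 3×3 + 3×4 + 5×4 + 3×4 + 5×5 = 78; y[4] = 3×5 + 3×3 + 5×4 + 3×4 + 5×4 = 76. Result: [74, 78, 74, 78, 76]

[74, 78, 74, 78, 76]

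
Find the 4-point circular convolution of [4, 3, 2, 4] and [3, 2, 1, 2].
Use y[k] = Σ_j s[j]·t[(k-j) mod 4]. y[0] = 4×3 + 3×2 + 2×1 + 4×2 = 28; y[1] = 4×2 + 3×3 + 2×2 + 4×1 = 25; y[2] = 4×1 + 3×2 + 2×3 + 4×2 = 24; y[3] = 4×2 + 3×1 + 2×2 + 4×3 = 27. Result: [28, 25, 24, 27]

[28, 25, 24, 27]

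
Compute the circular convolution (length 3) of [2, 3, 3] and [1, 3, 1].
Use y[k] = Σ_j a[j]·b[(k-j) mod 3]. y[0] = 2×1 + 3×1 + 3×3 = 14; y[1] = 2×3 + 3×1 + 3×1 = 12; y[2] = 2×1 + 3×3 + 3×1 = 14. Result: [14, 12, 14]

[14, 12, 14]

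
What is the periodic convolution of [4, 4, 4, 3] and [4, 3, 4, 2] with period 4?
Use y[k] = Σ_j s[j]·t[(k-j) mod 4]. y[0] = 4×4 + 4×2 + 4×4 + 3×3 = 49; y[1] = 4×3 + 4×4 + 4×2 + 3×4 = 48; y[2] = 4×4 + 4×3 + 4×4 + 3×2 = 50; y[3] = 4×2 + 4×4 + 4×3 + 3×4 = 48. Result: [49, 48, 50, 48]

[49, 48, 50, 48]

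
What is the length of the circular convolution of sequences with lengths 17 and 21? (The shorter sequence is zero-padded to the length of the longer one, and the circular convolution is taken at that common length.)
Circular convolution (zero-padding the shorter input) has length max(m, n) = max(17, 21) = 21

21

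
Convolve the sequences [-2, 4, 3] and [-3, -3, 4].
y[0] = -2×-3 = 6; y[1] = -2×-3 + 4×-3 = -6; y[2] = -2×4 + 4×-3 + 3×-3 = -29; y[3] = 4×4 + 3×-3 = 7; y[4] = 3×4 = 12

[6, -6, -29, 7, 12]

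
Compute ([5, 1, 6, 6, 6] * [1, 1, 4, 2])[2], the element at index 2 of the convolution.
Use y[k] = Σ_i a[i]·b[k-i] at k=2. y[2] = 5×4 + 1×1 + 6×1 = 27

27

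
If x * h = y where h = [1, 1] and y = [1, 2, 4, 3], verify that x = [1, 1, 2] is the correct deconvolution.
Forward-compute [1, 1, 2] * [1, 1]: y[0] = 1×1 = 1; y[1] = 1×1 + 1×1 = 2; y[2] = 1×1 + 2×1 = 3; y[3] = 2×1 = 2 → [1, 2, 3, 2]. Does not match given y = [1, 2, 4, 3].

Not verified. [1, 1, 2] * [1, 1] = [1, 2, 3, 2], which differs from [1, 2, 4, 3] at index 2.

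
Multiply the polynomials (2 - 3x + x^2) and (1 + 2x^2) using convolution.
Ascending coefficients: a = [2, -3, 1], b = [1, 0, 2]. c[0] = 2×1 = 2; c[1] = 2×0 + -3×1 = -3; c[2] = 2×2 + -3×0 + 1×1 = 5; c[3] = -3×2 + 1×0 = -6; c[4] = 1×2 = 2. Result coefficients: [2, -3, 5, -6, 2] → 2 - 3x + 5x^2 - 6x^3 + 2x^4

2 - 3x + 5x^2 - 6x^3 + 2x^4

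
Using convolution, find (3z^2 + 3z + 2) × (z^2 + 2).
Ascending coefficients: a = [2, 3, 3], b = [2, 0, 1]. c[0] = 2×2 = 4; c[1] = 2×0 + 3×2 = 6; c[2] = 2×1 + 3×0 + 3×2 = 8; c[3] = 3×1 + 3×0 = 3; c[4] = 3×1 = 3. Result coefficients: [4, 6, 8, 3, 3] → 3z^4 + 3z^3 + 8z^2 + 6z + 4

3z^4 + 3z^3 + 8z^2 + 6z + 4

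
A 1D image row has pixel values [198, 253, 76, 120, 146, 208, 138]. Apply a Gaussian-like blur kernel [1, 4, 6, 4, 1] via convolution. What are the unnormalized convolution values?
Convolve image row [198, 253, 76, 120, 146, 208, 138] with kernel [1, 4, 6, 4, 1]: y[0] = 198×1 = 198; y[1] = 198×4 + 253×1 = 1045; y[2] = 198×6 + 253×4 + 76×1 = 2276; y[3] = 198×4 + 253×6 + 76×4 + 120×1 = 2734; y[4] = 198×1 + 253×4 + 76×6 + 120×4 + 146×1 = 2292; y[5] = 253×1 + 76×4 + 120×6 + 146×4 + 208×1 = 2069; y[6] = 76×1 + 120×4 + 146×6 + 208×4 + 138×1 = 2402; y[7] = 120×1 + 146×4 + 208×6 + 138×4 = 2504; y[8] = 146×1 + 208×4 + 138×6 = 1806; y[9] = 208×1 + 138×4 = 760; y[10] = 138×1 = 138 → [198, 1045, 2276, 2734, 2292, 2069, 2402, 2504, 1806, 760, 138]. Normalization factor = sum(kernel) = 16.

[198, 1045, 2276, 2734, 2292, 2069, 2402, 2504, 1806, 760, 138]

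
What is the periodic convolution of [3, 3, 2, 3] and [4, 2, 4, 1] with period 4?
Use y[k] = Σ_j f[j]·g[(k-j) mod 4]. y[0] = 3×4 + 3×1 + 2×4 + 3×2 = 29; y[1] = 3×2 + 3×4 + 2×1 + 3×4 = 32; y[2] = 3×4 + 3×2 + 2×4 + 3×1 = 29; y[3] = 3×1 + 3×4 + 2×2 + 3×4 = 31. Result: [29, 32, 29, 31]

[29, 32, 29, 31]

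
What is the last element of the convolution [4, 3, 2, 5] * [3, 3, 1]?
Use y[k] = Σ_i a[i]·b[k-i] at k=5. y[5] = 5×1 = 5

5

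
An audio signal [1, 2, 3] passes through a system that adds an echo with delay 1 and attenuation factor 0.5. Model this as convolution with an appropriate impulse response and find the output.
Direct-path + delayed-attenuated-path model → impulse response h = [1, 0.5] (1 at lag 0, 0.5 at lag 1). Output y[n] = x[n] + 0.5·x[n - 1] (with x[n] = 0 outside 0..2): y[0] = 1 + 0.5×0 = 1; y[1] = 2 + 0.5×1 = 2.5; y[2] = 3 + 0.5×2 = 4.0; y[3] = 0 + 0.5×3 = 1.5. So y = [1, 2.5, 4.0, 1.5]

[1, 2.5, 4.0, 1.5]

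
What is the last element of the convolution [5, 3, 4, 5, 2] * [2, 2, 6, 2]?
Use y[k] = Σ_i a[i]·b[k-i] at k=7. y[7] = 2×2 = 4

4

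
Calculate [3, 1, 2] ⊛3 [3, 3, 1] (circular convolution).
Use y[k] = Σ_j u[j]·v[(k-j) mod 3]. y[0] = 3×3 + 1×1 + 2×3 = 16; y[1] = 3×3 + 1×3 + 2×1 = 14; y[2] = 3×1 + 1×3 + 2×3 = 12. Result: [16, 14, 12]

[16, 14, 12]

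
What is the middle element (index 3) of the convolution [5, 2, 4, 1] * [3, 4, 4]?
Use y[k] = Σ_i a[i]·b[k-i] at k=3. y[3] = 2×4 + 4×4 + 1×3 = 27

27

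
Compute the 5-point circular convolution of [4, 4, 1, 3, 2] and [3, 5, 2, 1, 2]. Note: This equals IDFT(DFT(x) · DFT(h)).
Either evaluate y[k] = Σ_j x[j]·h[(k-j) mod 5] directly, or use IDFT(DFT(x) · DFT(h)). y[0] = 4×3 + 4×2 + 1×1 + 3×2 + 2×5 = 37; y[1] = 4×5 + 4×3 + 1×2 + 3×1 + 2×2 = 41; y[2] = 4×2 + 4×5 + 1×3 + 3×2 + 2×1 = 39; y[3] = 4×1 + 4×2 + 1×5 + 3×3 + 2×2 = 30; y[4] = 4×2 + 4×1 + 1×2 + 3×5 + 2×3 = 35. Result: [37, 41, 39, 30, 35]

[37, 41, 39, 30, 35]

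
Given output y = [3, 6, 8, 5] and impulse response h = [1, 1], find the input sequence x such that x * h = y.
Deconvolve y=[3, 6, 8, 5] by h=[1, 1]. Since h[0]=1, solve forward: x[0] = y[0] / 1 = 3; x[1] = (y[1] - 3×1) / 1 = 3; x[2] = (y[2] - 3×1) / 1 = 5. So x = [3, 3, 5]. Check by forward convolution: y[0] = 3×1 = 3; y[1] = 3×1 + 3×1 = 6; y[2] = 3×1 + 5×1 = 8; y[3] = 5×1 = 5

[3, 3, 5]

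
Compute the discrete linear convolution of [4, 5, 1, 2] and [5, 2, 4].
y[0] = 4×5 = 20; y[1] = 4×2 + 5×5 = 33; y[2] = 4×4 + 5×2 + 1×5 = 31; y[3] = 5×4 + 1×2 + 2×5 = 32; y[4] = 1×4 + 2×2 = 8; y[5] = 2×4 = 8

[20, 33, 31, 32, 8, 8]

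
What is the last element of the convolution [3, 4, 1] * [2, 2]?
Use y[k] = Σ_i a[i]·b[k-i] at k=3. y[3] = 1×2 = 2

2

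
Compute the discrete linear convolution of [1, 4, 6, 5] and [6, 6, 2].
y[0] = 1×6 = 6; y[1] = 1×6 + 4×6 = 30; y[2] = 1×2 + 4×6 + 6×6 = 62; y[3] = 4×2 + 6×6 + 5×6 = 74; y[4] = 6×2 + 5×6 = 42; y[5] = 5×2 = 10

[6, 30, 62, 74, 42, 10]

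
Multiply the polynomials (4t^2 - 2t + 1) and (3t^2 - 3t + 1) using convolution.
Ascending coefficients: a = [1, -2, 4], b = [1, -3, 3]. c[0] = 1×1 = 1; c[1] = 1×-3 + -2×1 = -5; c[2] = 1×3 + -2×-3 + 4×1 = 13; c[3] = -2×3 + 4×-3 = -18; c[4] = 4×3 = 12. Result coefficients: [1, -5, 13, -18, 12] → 12t^4 - 18t^3 + 13t^2 - 5t + 1

12t^4 - 18t^3 + 13t^2 - 5t + 1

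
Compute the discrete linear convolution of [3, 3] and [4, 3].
y[0] = 3×4 = 12; y[1] = 3×3 + 3×4 = 21; y[2] = 3×3 = 9

[12, 21, 9]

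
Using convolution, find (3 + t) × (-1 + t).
Ascending coefficients: a = [3, 1], b = [-1, 1]. c[0] = 3×-1 = -3; c[1] = 3×1 + 1×-1 = 2; c[2] = 1×1 = 1. Result coefficients: [-3, 2, 1] → -3 + 2t + t^2

-3 + 2t + t^2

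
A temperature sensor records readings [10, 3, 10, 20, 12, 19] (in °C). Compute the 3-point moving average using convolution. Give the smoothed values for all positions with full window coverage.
3-point moving average kernel = [1, 1, 1]. Apply in 'valid' mode (full window coverage): avg[0] = (10 + 3 + 10) / 3 = 7.67; avg[1] = (3 + 10 + 20) / 3 = 11.0; avg[2] = (10 + 20 + 12) / 3 = 14.0; avg[3] = (20 + 12 + 19) / 3 = 17.0. Smoothed values: [7.67, 11.0, 14.0, 17.0]

[7.67, 11.0, 14.0, 17.0]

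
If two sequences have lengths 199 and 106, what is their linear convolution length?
Linear/full convolution length: m + n - 1 = 199 + 106 - 1 = 304

304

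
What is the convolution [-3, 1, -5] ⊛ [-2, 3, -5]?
y[0] = -3×-2 = 6; y[1] = -3×3 + 1×-2 = -11; y[2] = -3×-5 + 1×3 + -5×-2 = 28; y[3] = 1×-5 + -5×3 = -20; y[4] = -5×-5 = 25

[6, -11, 28, -20, 25]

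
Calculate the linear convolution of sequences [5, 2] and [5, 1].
y[0] = 5×5 = 25; y[1] = 5×1 + 2×5 = 15; y[2] = 2×1 = 2

[25, 15, 2]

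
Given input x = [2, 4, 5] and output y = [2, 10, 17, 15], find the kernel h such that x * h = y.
Output length 4 = len(x) + len(h) - 1 ⇒ len(h) = 2. Solve h forward using h[k] = (y[k] - Σ_{i≥1} x[i]·h[k-i]) / x[0]: h[0] = y[0] / x[0] = 2 / 2 = 1; h[1] = (y[1] - 4×1) / x[0] = (10 - 4×1) / 2 = 3. So h = [1, 3]. Forward-check [2, 4, 5] * [1, 3]: y[0] = 2×1 = 2; y[1] = 2×3 + 4×1 = 10; y[2] = 4×3 + 5×1 = 17; y[3] = 5×3 = 15 → [2, 10, 17, 15] ✓

[1, 3]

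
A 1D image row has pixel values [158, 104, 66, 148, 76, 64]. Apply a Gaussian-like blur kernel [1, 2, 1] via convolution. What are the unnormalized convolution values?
Convolve image row [158, 104, 66, 148, 76, 64] with kernel [1, 2, 1]: y[0] = 158×1 = 158; y[1] = 158×2 + 104×1 = 420; y[2] = 158×1 + 104×2 + 66×1 = 432; y[3] = 104×1 + 66×2 + 148×1 = 384; y[4] = 66×1 + 148×2 + 76×1 = 438; y[5] = 148×1 + 76×2 + 64×1 = 364; y[6] = 76×1 + 64×2 = 204; y[7] = 64×1 = 64 → [158, 420, 432, 384, 438, 364, 204, 64]. Normalization factor = sum(kernel) = 4.

[158, 420, 432, 384, 438, 364, 204, 64]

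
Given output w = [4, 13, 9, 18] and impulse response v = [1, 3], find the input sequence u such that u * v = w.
Deconvolve w=[4, 13, 9, 18] by v=[1, 3]. Since v[0]=1, solve forward: u[0] = w[0] / 1 = 4; u[1] = (w[1] - 4×3) / 1 = 1; u[2] = (w[2] - 1×3) / 1 = 6. So u = [4, 1, 6]. Check by forward convolution: w[0] = 4×1 = 4; w[1] = 4×3 + 1×1 = 13; w[2] = 1×3 + 6×1 = 9; w[3] = 6×3 = 18

[4, 1, 6]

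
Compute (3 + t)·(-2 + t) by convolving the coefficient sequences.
Ascending coefficients: a = [3, 1], b = [-2, 1]. c[0] = 3×-2 = -6; c[1] = 3×1 + 1×-2 = 1; c[2] = 1×1 = 1. Result coefficients: [-6, 1, 1] → -6 + t + t^2

-6 + t + t^2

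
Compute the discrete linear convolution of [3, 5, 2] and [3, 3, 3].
y[0] = 3×3 = 9; y[1] = 3×3 + 5×3 = 24; y[2] = 3×3 + 5×3 + 2×3 = 30; y[3] = 5×3 + 2×3 = 21; y[4] = 2×3 = 6

[9, 24, 30, 21, 6]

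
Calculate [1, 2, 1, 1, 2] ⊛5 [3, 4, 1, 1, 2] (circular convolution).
Use y[k] = Σ_j u[j]·v[(k-j) mod 5]. y[0] = 1×3 + 2×2 + 1×1 + 1×1 + 2×4 = 17; y[1] = 1×4 + 2×3 + 1×2 + 1×1 + 2×1 = 15; y[2] = 1×1 + 2×4 + 1×3 + 1×2 + 2×1 = 16; y[3] = 1×1 + 2×1 + 1×4 + 1×3 + 2×2 = 14; y[4] = 1×2 + 2×1 + 1×1 + 1×4 + 2×3 = 15. Result: [17, 15, 16, 14, 15]

[17, 15, 16, 14, 15]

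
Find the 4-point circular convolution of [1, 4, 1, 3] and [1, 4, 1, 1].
Use y[k] = Σ_j x[j]·h[(k-j) mod 4]. y[0] = 1×1 + 4×1 + 1×1 + 3×4 = 18; y[1] = 1×4 + 4×1 + 1×1 + 3×1 = 12; y[2] = 1×1 + 4×4 + 1×1 + 3×1 = 21; y[3] = 1×1 + 4×1 + 1×4 + 3×1 = 12. Result: [18, 12, 21, 12]

[18, 12, 21, 12]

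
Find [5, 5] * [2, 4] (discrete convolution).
y[0] = 5×2 = 10; y[1] = 5×4 + 5×2 = 30; y[2] = 5×4 = 20

[10, 30, 20]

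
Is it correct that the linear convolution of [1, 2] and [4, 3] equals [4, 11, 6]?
Recompute linear convolution of [1, 2] and [4, 3]: y[0] = 1×4 = 4; y[1] = 1×3 + 2×4 = 11; y[2] = 2×3 = 6 → [4, 11, 6]. Given [4, 11, 6] matches, so answer: Yes

Yes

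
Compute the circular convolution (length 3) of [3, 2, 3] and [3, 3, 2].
Use y[k] = Σ_j f[j]·g[(k-j) mod 3]. y[0] = 3×3 + 2×2 + 3×3 = 22; y[1] = 3×3 + 2×3 + 3×2 = 21; y[2] = 3×2 + 2×3 + 3×3 = 21. Result: [22, 21, 21]

[22, 21, 21]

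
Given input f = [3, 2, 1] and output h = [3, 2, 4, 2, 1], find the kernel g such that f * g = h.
Output length 5 = len(f) + len(g) - 1 ⇒ len(g) = 3. Solve g forward using g[k] = (h[k] - Σ_{i≥1} f[i]·g[k-i]) / f[0]: g[0] = h[0] / f[0] = 3 / 3 = 1; g[1] = (h[1] - 2×1) / f[0] = (2 - 2×1) / 3 = 0; g[2] = (h[2] - 2×0 - 1×1) / f[0] = (4 - 2×0 - 1×1) / 3 = 1. So g = [1, 0, 1]. Forward-check [3, 2, 1] * [1, 0, 1]: h[0] = 3×1 = 3; h[1] = 3×0 + 2×1 = 2; h[2] = 3×1 + 2×0 + 1×1 = 4; h[3] = 2×1 + 1×0 = 2; h[4] = 1×1 = 1 → [3, 2, 4, 2, 1] ✓

[1, 0, 1]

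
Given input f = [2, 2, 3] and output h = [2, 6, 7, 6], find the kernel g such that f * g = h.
Output length 4 = len(f) + len(g) - 1 ⇒ len(g) = 2. Solve g forward using g[k] = (h[k] - Σ_{i≥1} f[i]·g[k-i]) / f[0]: g[0] = h[0] / f[0] = 2 / 2 = 1; g[1] = (h[1] - 2×1) / f[0] = (6 - 2×1) / 2 = 2. So g = [1, 2]. Forward-check [2, 2, 3] * [1, 2]: h[0] = 2×1 = 2; h[1] = 2×2 + 2×1 = 6; h[2] = 2×2 + 3×1 = 7; h[3] = 3×2 = 6 → [2, 6, 7, 6] ✓

[1, 2]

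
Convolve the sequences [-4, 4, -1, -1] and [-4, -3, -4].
y[0] = -4×-4 = 16; y[1] = -4×-3 + 4×-4 = -4; y[2] = -4×-4 + 4×-3 + -1×-4 = 8; y[3] = 4×-4 + -1×-3 + -1×-4 = -9; y[4] = -1×-4 + -1×-3 = 7; y[5] = -1×-4 = 4

[16, -4, 8, -9, 7, 4]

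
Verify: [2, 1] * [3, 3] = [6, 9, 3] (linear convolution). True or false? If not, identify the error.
Recompute linear convolution of [2, 1] and [3, 3]: y[0] = 2×3 = 6; y[1] = 2×3 + 1×3 = 9; y[2] = 1×3 = 3 → [6, 9, 3]. Given [6, 9, 3] matches, so answer: Yes

Yes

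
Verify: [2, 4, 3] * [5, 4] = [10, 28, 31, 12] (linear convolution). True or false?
Recompute linear convolution of [2, 4, 3] and [5, 4]: y[0] = 2×5 = 10; y[1] = 2×4 + 4×5 = 28; y[2] = 4×4 + 3×5 = 31; y[3] = 3×4 = 12 → [10, 28, 31, 12]. Given [10, 28, 31, 12] matches, so answer: Yes

Yes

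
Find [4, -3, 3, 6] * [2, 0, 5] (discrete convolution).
y[0] = 4×2 = 8; y[1] = 4×0 + -3×2 = -6; y[2] = 4×5 + -3×0 + 3×2 = 26; y[3] = -3×5 + 3×0 + 6×2 = -3; y[4] = 3×5 + 6×0 = 15; y[5] = 6×5 = 30

[8, -6, 26, -3, 15, 30]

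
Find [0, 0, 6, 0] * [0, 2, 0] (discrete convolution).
y[0] = 0×0 = 0; y[1] = 0×2 + 0×0 = 0; y[2] = 0×0 + 0×2 + 6×0 = 0; y[3] = 0×0 + 6×2 + 0×0 = 12; y[4] = 6×0 + 0×2 = 0; y[5] = 0×0 = 0

[0, 0, 0, 12, 0, 0]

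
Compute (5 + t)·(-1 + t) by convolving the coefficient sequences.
Ascending coefficients: a = [5, 1], b = [-1, 1]. c[0] = 5×-1 = -5; c[1] = 5×1 + 1×-1 = 4; c[2] = 1×1 = 1. Result coefficients: [-5, 4, 1] → -5 + 4t + t^2

-5 + 4t + t^2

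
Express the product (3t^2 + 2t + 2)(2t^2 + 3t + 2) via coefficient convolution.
Ascending coefficients: a = [2, 2, 3], b = [2, 3, 2]. c[0] = 2×2 = 4; c[1] = 2×3 + 2×2 = 10; c[2] = 2×2 + 2×3 + 3×2 = 16; c[3] = 2×2 + 3×3 = 13; c[4] = 3×2 = 6. Result coefficients: [4, 10, 16, 13, 6] → 6t^4 + 13t^3 + 16t^2 + 10t + 4

6t^4 + 13t^3 + 16t^2 + 10t + 4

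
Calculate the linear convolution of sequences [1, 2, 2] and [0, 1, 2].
y[0] = 1×0 = 0; y[1] = 1×1 + 2×0 = 1; y[2] = 1×2 + 2×1 + 2×0 = 4; y[3] = 2×2 + 2×1 = 6; y[4] = 2×2 = 4

[0, 1, 4, 6, 4]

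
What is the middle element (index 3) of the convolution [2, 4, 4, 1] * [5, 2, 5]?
Use y[k] = Σ_i a[i]·b[k-i] at k=3. y[3] = 4×5 + 4×2 + 1×5 = 33

33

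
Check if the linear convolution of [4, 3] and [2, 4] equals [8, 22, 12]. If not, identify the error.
Recompute linear convolution of [4, 3] and [2, 4]: y[0] = 4×2 = 8; y[1] = 4×4 + 3×2 = 22; y[2] = 3×4 = 12 → [8, 22, 12]. Given [8, 22, 12] matches, so answer: Yes

Yes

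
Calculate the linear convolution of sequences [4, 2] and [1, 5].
y[0] = 4×1 = 4; y[1] = 4×5 + 2×1 = 22; y[2] = 2×5 = 10

[4, 22, 10]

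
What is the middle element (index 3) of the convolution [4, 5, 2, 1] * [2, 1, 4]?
Use y[k] = Σ_i a[i]·b[k-i] at k=3. y[3] = 5×4 + 2×1 + 1×2 = 24

24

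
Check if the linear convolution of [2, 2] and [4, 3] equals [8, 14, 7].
Recompute linear convolution of [2, 2] and [4, 3]: y[0] = 2×4 = 8; y[1] = 2×3 + 2×4 = 14; y[2] = 2×3 = 6 → [8, 14, 6]. Compare to given [8, 14, 7]: they differ at index 2: given 7, correct 6, so answer: No

No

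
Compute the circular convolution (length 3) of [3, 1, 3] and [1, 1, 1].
Use y[k] = Σ_j a[j]·b[(k-j) mod 3]. y[0] = 3×1 + 1×1 + 3×1 = 7; y[1] = 3×1 + 1×1 + 3×1 = 7; y[2] = 3×1 + 1×1 + 3×1 = 7. Result: [7, 7, 7]

[7, 7, 7]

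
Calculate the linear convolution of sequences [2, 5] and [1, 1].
y[0] = 2×1 = 2; y[1] = 2×1 + 5×1 = 7; y[2] = 5×1 = 5

[2, 7, 5]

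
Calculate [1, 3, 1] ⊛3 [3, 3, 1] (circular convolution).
Use y[k] = Σ_j x[j]·h[(k-j) mod 3]. y[0] = 1×3 + 3×1 + 1×3 = 9; y[1] = 1×3 + 3×3 + 1×1 = 13; y[2] = 1×1 + 3×3 + 1×3 = 13. Result: [9, 13, 13]

[9, 13, 13]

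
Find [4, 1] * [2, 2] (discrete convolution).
y[0] = 4×2 = 8; y[1] = 4×2 + 1×2 = 10; y[2] = 1×2 = 2

[8, 10, 2]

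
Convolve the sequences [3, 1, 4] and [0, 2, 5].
y[0] = 3×0 = 0; y[1] = 3×2 + 1×0 = 6; y[2] = 3×5 + 1×2 + 4×0 = 17; y[3] = 1×5 + 4×2 = 13; y[4] = 4×5 = 20

[0, 6, 17, 13, 20]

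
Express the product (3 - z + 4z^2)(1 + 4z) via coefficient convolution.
Ascending coefficients: a = [3, -1, 4], b = [1, 4]. c[0] = 3×1 = 3; c[1] = 3×4 + -1×1 = 11; c[2] = -1×4 + 4×1 = 0; c[3] = 4×4 = 16. Result coefficients: [3, 11, 0, 16] → 3 + 11z + 16z^3

3 + 11z + 16z^3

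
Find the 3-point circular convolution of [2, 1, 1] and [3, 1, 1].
Use y[k] = Σ_j s[j]·t[(k-j) mod 3]. y[0] = 2×3 + 1×1 + 1×1 = 8; y[1] = 2×1 + 1×3 + 1×1 = 6; y[2] = 2×1 + 1×1 + 1×3 = 6. Result: [8, 6, 6]

[8, 6, 6]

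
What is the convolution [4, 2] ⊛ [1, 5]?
y[0] = 4×1 = 4; y[1] = 4×5 + 2×1 = 22; y[2] = 2×5 = 10

[4, 22, 10]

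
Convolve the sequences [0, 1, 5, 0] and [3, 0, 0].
y[0] = 0×3 = 0; y[1] = 0×0 + 1×3 = 3; y[2] = 0×0 + 1×0 + 5×3 = 15; y[3] = 1×0 + 5×0 + 0×3 = 0; y[4] = 5×0 + 0×0 = 0; y[5] = 0×0 = 0

[0, 3, 15, 0, 0, 0]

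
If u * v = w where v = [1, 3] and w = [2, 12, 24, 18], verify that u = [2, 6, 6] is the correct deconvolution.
Forward-compute [2, 6, 6] * [1, 3]: w[0] = 2×1 = 2; w[1] = 2×3 + 6×1 = 12; w[2] = 6×3 + 6×1 = 24; w[3] = 6×3 = 18 → [2, 12, 24, 18]. Matches given w = [2, 12, 24, 18], so verified.

Verified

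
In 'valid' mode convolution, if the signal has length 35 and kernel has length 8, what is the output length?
'Valid' mode counts only positions where the kernel fully overlaps the signal: m - n + 1 = 35 - 8 + 1 = 28

28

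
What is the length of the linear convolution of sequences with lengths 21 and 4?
Linear/full convolution length: m + n - 1 = 21 + 4 - 1 = 24

24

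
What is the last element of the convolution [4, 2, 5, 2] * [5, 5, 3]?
Use y[k] = Σ_i a[i]·b[k-i] at k=5. y[5] = 2×3 = 6

6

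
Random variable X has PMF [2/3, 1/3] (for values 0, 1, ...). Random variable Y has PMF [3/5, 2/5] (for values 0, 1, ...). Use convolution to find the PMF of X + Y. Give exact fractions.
P(X+Y=k) = Σ_i P(X=i)·P(Y=k-i) — a convolution of [2/3, 1/3] and [3/5, 2/5]. P(X+Y=0) = (2/3)×(3/5) = 2/5; P(X+Y=1) = (2/3)×(2/5) + (1/3)×(3/5) = 4/15 + 1/5 = 7/15; P(X+Y=2) = (1/3)×(2/5) = 2/15. PMF: [2/5, 7/15, 2/15] (sums to 1 ✓)

[2/5, 7/15, 2/15]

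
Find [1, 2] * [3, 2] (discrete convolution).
y[0] = 1×3 = 3; y[1] = 1×2 + 2×3 = 8; y[2] = 2×2 = 4

[3, 8, 4]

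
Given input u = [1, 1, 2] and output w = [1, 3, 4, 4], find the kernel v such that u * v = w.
Output length 4 = len(u) + len(v) - 1 ⇒ len(v) = 2. Solve v forward using v[k] = (w[k] - Σ_{i≥1} u[i]·v[k-i]) / u[0]: v[0] = w[0] / u[0] = 1 / 1 = 1; v[1] = (w[1] - 1×1) / u[0] = (3 - 1×1) / 1 = 2. So v = [1, 2]. Forward-check [1, 1, 2] * [1, 2]: w[0] = 1×1 = 1; w[1] = 1×2 + 1×1 = 3; w[2] = 1×2 + 2×1 = 4; w[3] = 2×2 = 4 → [1, 3, 4, 4] ✓

[1, 2]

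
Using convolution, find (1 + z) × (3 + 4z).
Ascending coefficients: a = [1, 1], b = [3, 4]. c[0] = 1×3 = 3; c[1] = 1×4 + 1×3 = 7; c[2] = 1×4 = 4. Result coefficients: [3, 7, 4] → 3 + 7z + 4z^2

3 + 7z + 4z^2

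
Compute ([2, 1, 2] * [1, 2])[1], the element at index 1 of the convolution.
Use y[k] = Σ_i a[i]·b[k-i] at k=1. y[1] = 2×2 + 1×1 = 5

5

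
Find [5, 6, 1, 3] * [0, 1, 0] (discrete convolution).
y[0] = 5×0 = 0; y[1] = 5×1 + 6×0 = 5; y[2] = 5×0 + 6×1 + 1×0 = 6; y[3] = 6×0 + 1×1 + 3×0 = 1; y[4] = 1×0 + 3×1 = 3; y[5] = 3×0 = 0

[0, 5, 6, 1, 3, 0]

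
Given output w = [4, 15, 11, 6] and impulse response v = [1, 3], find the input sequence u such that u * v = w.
Deconvolve w=[4, 15, 11, 6] by v=[1, 3]. Since v[0]=1, solve forward: u[0] = w[0] / 1 = 4; u[1] = (w[1] - 4×3) / 1 = 3; u[2] = (w[2] - 3×3) / 1 = 2. So u = [4, 3, 2]. Check by forward convolution: w[0] = 4×1 = 4; w[1] = 4×3 + 3×1 = 15; w[2] = 3×3 + 2×1 = 11; w[3] = 2×3 = 6

[4, 3, 2]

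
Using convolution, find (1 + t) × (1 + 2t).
Ascending coefficients: a = [1, 1], b = [1, 2]. c[0] = 1×1 = 1; c[1] = 1×2 + 1×1 = 3; c[2] = 1×2 = 2. Result coefficients: [1, 3, 2] → 1 + 3t + 2t^2

1 + 3t + 2t^2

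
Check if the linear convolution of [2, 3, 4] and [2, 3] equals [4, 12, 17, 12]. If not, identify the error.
Recompute linear convolution of [2, 3, 4] and [2, 3]: y[0] = 2×2 = 4; y[1] = 2×3 + 3×2 = 12; y[2] = 3×3 + 4×2 = 17; y[3] = 4×3 = 12 → [4, 12, 17, 12]. Given [4, 12, 17, 12] matches, so answer: Yes

Yes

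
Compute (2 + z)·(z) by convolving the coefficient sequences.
Ascending coefficients: a = [2, 1], b = [0, 1]. c[0] = 2×0 = 0; c[1] = 2×1 + 1×0 = 2; c[2] = 1×1 = 1. Result coefficients: [0, 2, 1] → 2z + z^2

2z + z^2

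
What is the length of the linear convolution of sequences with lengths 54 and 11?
Linear/full convolution length: m + n - 1 = 54 + 11 - 1 = 64

64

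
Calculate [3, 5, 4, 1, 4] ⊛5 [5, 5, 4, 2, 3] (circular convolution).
Use y[k] = Σ_j f[j]·g[(k-j) mod 5]. y[0] = 3×5 + 5×3 + 4×2 + 1×4 + 4×5 = 62; y[1] = 3×5 + 5×5 + 4×3 + 1×2 + 4×4 = 70; y[2] = 3×4 + 5×5 + 4×5 + 1×3 + 4×2 = 68; y[3] = 3×2 + 5×4 + 4×5 + 1×5 + 4×3 = 63; y[4] = 3×3 + 5×2 + 4×4 + 1×5 + 4×5 = 60. Result: [62, 70, 68, 63, 60]

[62, 70, 68, 63, 60]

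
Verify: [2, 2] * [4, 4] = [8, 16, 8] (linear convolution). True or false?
Recompute linear convolution of [2, 2] and [4, 4]: y[0] = 2×4 = 8; y[1] = 2×4 + 2×4 = 16; y[2] = 2×4 = 8 → [8, 16, 8]. Given [8, 16, 8] matches, so answer: Yes

Yes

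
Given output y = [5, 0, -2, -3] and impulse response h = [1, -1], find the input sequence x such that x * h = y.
Deconvolve y=[5, 0, -2, -3] by h=[1, -1]. Since h[0]=1, solve forward: x[0] = y[0] / 1 = 5; x[1] = (y[1] - 5×-1) / 1 = 5; x[2] = (y[2] - 5×-1) / 1 = 3. So x = [5, 5, 3]. Check by forward convolution: y[0] = 5×1 = 5; y[1] = 5×-1 + 5×1 = 0; y[2] = 5×-1 + 3×1 = -2; y[3] = 3×-1 = -3

[5, 5, 3]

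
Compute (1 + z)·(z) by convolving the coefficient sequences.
Ascending coefficients: a = [1, 1], b = [0, 1]. c[0] = 1×0 = 0; c[1] = 1×1 + 1×0 = 1; c[2] = 1×1 = 1. Result coefficients: [0, 1, 1] → z + z^2

z + z^2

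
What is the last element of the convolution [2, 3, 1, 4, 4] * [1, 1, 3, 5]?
Use y[k] = Σ_i a[i]·b[k-i] at k=7. y[7] = 4×5 = 20

20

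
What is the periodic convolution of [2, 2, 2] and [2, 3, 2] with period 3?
Use y[k] = Σ_j f[j]·g[(k-j) mod 3]. y[0] = 2×2 + 2×2 + 2×3 = 14; y[1] = 2×3 + 2×2 + 2×2 = 14; y[2] = 2×2 + 2×3 + 2×2 = 14. Result: [14, 14, 14]

[14, 14, 14]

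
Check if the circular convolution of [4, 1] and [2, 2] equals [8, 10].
Recompute circular convolution of [4, 1] and [2, 2]: y[0] = 4×2 + 1×2 = 10; y[1] = 4×2 + 1×2 = 10 → [10, 10]. Compare to given [8, 10]: they differ at index 0: given 8, correct 10, so answer: No

No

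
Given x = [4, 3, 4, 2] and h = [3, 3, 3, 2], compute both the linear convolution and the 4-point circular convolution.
Linear: y_lin[0] = 4×3 = 12; y_lin[1] = 4×3 + 3×3 = 21; y_lin[2] = 4×3 + 3×3 + 4×3 = 33; y_lin[3] = 4×2 + 3×3 + 4×3 + 2×3 = 35; y_lin[4] = 3×2 + 4×3 + 2×3 = 24; y_lin[5] = 4×2 + 2×3 = 14; y_lin[6] = 2×2 = 4 → [12, 21, 33, 35, 24, 14, 4]. Circular (length 4): y[0] = 4×3 + 3×2 + 4×3 + 2×3 = 36; y[1] = 4×3 + 3×3 + 4×2 + 2×3 = 35; y[2] = 4×3 + 3×3 + 4×3 + 2×2 = 37; y[3] = 4×2 + 3×3 + 4×3 + 2×3 = 35 → [36, 35, 37, 35]

Linear: [12, 21, 33, 35, 24, 14, 4], Circular: [36, 35, 37, 35]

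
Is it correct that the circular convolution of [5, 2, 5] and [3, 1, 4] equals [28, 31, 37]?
Recompute circular convolution of [5, 2, 5] and [3, 1, 4]: y[0] = 5×3 + 2×4 + 5×1 = 28; y[1] = 5×1 + 2×3 + 5×4 = 31; y[2] = 5×4 + 2×1 + 5×3 = 37 → [28, 31, 37]. Given [28, 31, 37] matches, so answer: Yes

Yes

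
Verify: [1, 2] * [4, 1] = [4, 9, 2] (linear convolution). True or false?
Recompute linear convolution of [1, 2] and [4, 1]: y[0] = 1×4 = 4; y[1] = 1×1 + 2×4 = 9; y[2] = 2×1 = 2 → [4, 9, 2]. Given [4, 9, 2] matches, so answer: Yes

Yes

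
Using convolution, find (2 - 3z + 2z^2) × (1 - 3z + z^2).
Ascending coefficients: a = [2, -3, 2], b = [1, -3, 1]. c[0] = 2×1 = 2; c[1] = 2×-3 + -3×1 = -9; c[2] = 2×1 + -3×-3 + 2×1 = 13; c[3] = -3×1 + 2×-3 = -9; c[4] = 2×1 = 2. Result coefficients: [2, -9, 13, -9, 2] → 2 - 9z + 13z^2 - 9z^3 + 2z^4

2 - 9z + 13z^2 - 9z^3 + 2z^4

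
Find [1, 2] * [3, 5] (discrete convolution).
y[0] = 1×3 = 3; y[1] = 1×5 + 2×3 = 11; y[2] = 2×5 = 10

[3, 11, 10]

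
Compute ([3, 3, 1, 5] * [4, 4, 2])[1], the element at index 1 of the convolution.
Use y[k] = Σ_i a[i]·b[k-i] at k=1. y[1] = 3×4 + 3×4 = 24

24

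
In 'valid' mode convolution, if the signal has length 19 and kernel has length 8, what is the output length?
'Valid' mode counts only positions where the kernel fully overlaps the signal: m - n + 1 = 19 - 8 + 1 = 12

12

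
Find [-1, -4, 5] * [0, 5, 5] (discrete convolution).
y[0] = -1×0 = 0; y[1] = -1×5 + -4×0 = -5; y[2] = -1×5 + -4×5 + 5×0 = -25; y[3] = -4×5 + 5×5 = 5; y[4] = 5×5 = 25

[0, -5, -25, 5, 25]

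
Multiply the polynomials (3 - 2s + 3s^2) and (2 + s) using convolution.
Ascending coefficients: a = [3, -2, 3], b = [2, 1]. c[0] = 3×2 = 6; c[1] = 3×1 + -2×2 = -1; c[2] = -2×1 + 3×2 = 4; c[3] = 3×1 = 3. Result coefficients: [6, -1, 4, 3] → 6 - s + 4s^2 + 3s^3

6 - s + 4s^2 + 3s^3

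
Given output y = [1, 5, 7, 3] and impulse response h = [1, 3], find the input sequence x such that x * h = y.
Deconvolve y=[1, 5, 7, 3] by h=[1, 3]. Since h[0]=1, solve forward: x[0] = y[0] / 1 = 1; x[1] = (y[1] - 1×3) / 1 = 2; x[2] = (y[2] - 2×3) / 1 = 1. So x = [1, 2, 1]. Check by forward convolution: y[0] = 1×1 = 1; y[1] = 1×3 + 2×1 = 5; y[2] = 2×3 + 1×1 = 7; y[3] = 1×3 = 3

[1, 2, 1]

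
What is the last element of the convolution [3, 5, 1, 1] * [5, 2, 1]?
Use y[k] = Σ_i a[i]·b[k-i] at k=5. y[5] = 1×1 = 1

1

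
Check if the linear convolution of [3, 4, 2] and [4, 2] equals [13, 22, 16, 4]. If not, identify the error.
Recompute linear convolution of [3, 4, 2] and [4, 2]: y[0] = 3×4 = 12; y[1] = 3×2 + 4×4 = 22; y[2] = 4×2 + 2×4 = 16; y[3] = 2×2 = 4 → [12, 22, 16, 4]. Compare to given [13, 22, 16, 4]: they differ at index 0: given 13, correct 12, so answer: No

No. Error at index 0: given 13, correct 12.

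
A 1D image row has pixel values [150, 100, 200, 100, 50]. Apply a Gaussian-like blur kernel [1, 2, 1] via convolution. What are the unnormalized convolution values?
Convolve image row [150, 100, 200, 100, 50] with kernel [1, 2, 1]: y[0] = 150×1 = 150; y[1] = 150×2 + 100×1 = 400; y[2] = 150×1 + 100×2 + 200×1 = 550; y[3] = 100×1 + 200×2 + 100×1 = 600; y[4] = 200×1 + 100×2 + 50×1 = 450; y[5] = 100×1 + 50×2 = 200; y[6] = 50×1 = 50 → [150, 400, 550, 600, 450, 200, 50]. Normalization factor = sum(kernel) = 4.

[150, 400, 550, 600, 450, 200, 50]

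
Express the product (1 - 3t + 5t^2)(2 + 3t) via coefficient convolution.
Ascending coefficients: a = [1, -3, 5], b = [2, 3]. c[0] = 1×2 = 2; c[1] = 1×3 + -3×2 = -3; c[2] = -3×3 + 5×2 = 1; c[3] = 5×3 = 15. Result coefficients: [2, -3, 1, 15] → 2 - 3t + t^2 + 15t^3

2 - 3t + t^2 + 15t^3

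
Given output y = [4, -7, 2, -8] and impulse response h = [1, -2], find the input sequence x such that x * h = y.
Deconvolve y=[4, -7, 2, -8] by h=[1, -2]. Since h[0]=1, solve forward: x[0] = y[0] / 1 = 4; x[1] = (y[1] - 4×-2) / 1 = 1; x[2] = (y[2] - 1×-2) / 1 = 4. So x = [4, 1, 4]. Check by forward convolution: y[0] = 4×1 = 4; y[1] = 4×-2 + 1×1 = -7; y[2] = 1×-2 + 4×1 = 2; y[3] = 4×-2 = -8

[4, 1, 4]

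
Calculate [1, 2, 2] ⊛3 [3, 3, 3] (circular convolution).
Use y[k] = Σ_j s[j]·t[(k-j) mod 3]. y[0] = 1×3 + 2×3 + 2×3 = 15; y[1] = 1×3 + 2×3 + 2×3 = 15; y[2] = 1×3 + 2×3 + 2×3 = 15. Result: [15, 15, 15]

[15, 15, 15]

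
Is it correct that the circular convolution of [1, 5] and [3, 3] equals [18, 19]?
Recompute circular convolution of [1, 5] and [3, 3]: y[0] = 1×3 + 5×3 = 18; y[1] = 1×3 + 5×3 = 18 → [18, 18]. Compare to given [18, 19]: they differ at index 1: given 19, correct 18, so answer: No

No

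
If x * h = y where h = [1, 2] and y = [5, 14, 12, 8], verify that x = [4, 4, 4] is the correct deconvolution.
Forward-compute [4, 4, 4] * [1, 2]: y[0] = 4×1 = 4; y[1] = 4×2 + 4×1 = 12; y[2] = 4×2 + 4×1 = 12; y[3] = 4×2 = 8 → [4, 12, 12, 8]. Does not match given y = [5, 14, 12, 8].

Not verified. [4, 4, 4] * [1, 2] = [4, 12, 12, 8], which differs from [5, 14, 12, 8] at index 0.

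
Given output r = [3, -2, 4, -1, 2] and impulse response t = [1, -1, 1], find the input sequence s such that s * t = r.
Deconvolve r=[3, -2, 4, -1, 2] by t=[1, -1, 1]. Since t[0]=1, solve forward: s[0] = r[0] / 1 = 3; s[1] = (r[1] - 3×-1) / 1 = 1; s[2] = (r[2] - 1×-1 - 3×1) / 1 = 2. So s = [3, 1, 2]. Check by forward convolution: r[0] = 3×1 = 3; r[1] = 3×-1 + 1×1 = -2; r[2] = 3×1 + 1×-1 + 2×1 = 4; r[3] = 1×1 + 2×-1 = -1; r[4] = 2×1 = 2

[3, 1, 2]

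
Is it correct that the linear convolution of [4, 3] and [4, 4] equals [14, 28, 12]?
Recompute linear convolution of [4, 3] and [4, 4]: y[0] = 4×4 = 16; y[1] = 4×4 + 3×4 = 28; y[2] = 3×4 = 12 → [16, 28, 12]. Compare to given [14, 28, 12]: they differ at index 0: given 14, correct 16, so answer: No

No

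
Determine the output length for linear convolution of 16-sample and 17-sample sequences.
Linear/full convolution length: m + n - 1 = 16 + 17 - 1 = 32

32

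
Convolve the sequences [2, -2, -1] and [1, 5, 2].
y[0] = 2×1 = 2; y[1] = 2×5 + -2×1 = 8; y[2] = 2×2 + -2×5 + -1×1 = -7; y[3] = -2×2 + -1×5 = -9; y[4] = -1×2 = -2

[2, 8, -7, -9, -2]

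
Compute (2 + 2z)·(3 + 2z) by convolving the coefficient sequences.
Ascending coefficients: a = [2, 2], b = [3, 2]. c[0] = 2×3 = 6; c[1] = 2×2 + 2×3 = 10; c[2] = 2×2 = 4. Result coefficients: [6, 10, 4] → 6 + 10z + 4z^2

6 + 10z + 4z^2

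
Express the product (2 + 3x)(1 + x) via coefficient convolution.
Ascending coefficients: a = [2, 3], b = [1, 1]. c[0] = 2×1 = 2; c[1] = 2×1 + 3×1 = 5; c[2] = 3×1 = 3. Result coefficients: [2, 5, 3] → 2 + 5x + 3x^2

2 + 5x + 3x^2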